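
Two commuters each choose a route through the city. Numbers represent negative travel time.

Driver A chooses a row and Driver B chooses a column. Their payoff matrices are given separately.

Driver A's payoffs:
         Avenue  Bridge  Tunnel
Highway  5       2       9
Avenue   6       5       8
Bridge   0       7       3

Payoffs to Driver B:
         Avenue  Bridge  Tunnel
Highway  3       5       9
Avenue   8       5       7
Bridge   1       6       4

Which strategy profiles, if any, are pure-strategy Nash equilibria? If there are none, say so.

The pure Nash equilibria are (Highway, Tunnel) and (Avenue, Avenue) and (Bridge, Bridge).

(Highway, Avenue): Driver A can switch to Avenue (5 → 6). Not NE.
(Highway, Bridge): Driver A can switch to Avenue (2 → 5). Not NE.
(Highway, Tunnel): Driver A gets 9, best alternative 8; Driver B gets 9, best alternative 5. No profitable deviation — NE.
(Avenue, Avenue): Driver A gets 6, best alternative 5; Driver B gets 8, best alternative 7. No profitable deviation — NE.
(Avenue, Bridge): Driver A can switch to Bridge (5 → 7). Not NE.
(Avenue, Tunnel): Driver A can switch to Highway (8 → 9). Not NE.
(Bridge, Avenue): Driver A can switch to Highway (0 → 5). Not NE.
(Bridge, Bridge): Driver A gets 7, best alternative 5; Driver B gets 6, best alternative 4. No profitable deviation — NE.
(Bridge, Tunnel): Driver A can switch to Highway (3 → 9). Not NE.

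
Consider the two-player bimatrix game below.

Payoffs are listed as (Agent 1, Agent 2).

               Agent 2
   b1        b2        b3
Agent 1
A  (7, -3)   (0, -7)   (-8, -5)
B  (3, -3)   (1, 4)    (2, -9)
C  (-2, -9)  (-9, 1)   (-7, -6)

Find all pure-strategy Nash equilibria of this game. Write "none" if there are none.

(A, b1): Agent 1 gets 7, best alternative 3; Agent 2 gets -3, best alternative -5. No profitable deviation — NE.
(A, b2): Agent 1 can switch to B (0 → 1). Not NE.
(A, b3): Agent 1 can switch to B (-8 → 2). Not NE.
(B, b1): Agent 1 can switch to A (3 → 7). Not NE.
(B, b2): Agent 1 gets 1, best alternative 0; Agent 2 gets 4, best alternative -3. No profitable deviation — NE.
(B, b3): Agent 2 can switch to b1 (-9 → -3). Not NE.
(C, b1): Agent 1 can switch to A (-2 → 7). Not NE.
(C, b2): Agent 1 can switch to A (-9 → 0). Not NE.
(The remaining 1 profile has a profitable deviation by the same check.)

Pure-strategy Nash equilibria: (A, b1); (B, b2)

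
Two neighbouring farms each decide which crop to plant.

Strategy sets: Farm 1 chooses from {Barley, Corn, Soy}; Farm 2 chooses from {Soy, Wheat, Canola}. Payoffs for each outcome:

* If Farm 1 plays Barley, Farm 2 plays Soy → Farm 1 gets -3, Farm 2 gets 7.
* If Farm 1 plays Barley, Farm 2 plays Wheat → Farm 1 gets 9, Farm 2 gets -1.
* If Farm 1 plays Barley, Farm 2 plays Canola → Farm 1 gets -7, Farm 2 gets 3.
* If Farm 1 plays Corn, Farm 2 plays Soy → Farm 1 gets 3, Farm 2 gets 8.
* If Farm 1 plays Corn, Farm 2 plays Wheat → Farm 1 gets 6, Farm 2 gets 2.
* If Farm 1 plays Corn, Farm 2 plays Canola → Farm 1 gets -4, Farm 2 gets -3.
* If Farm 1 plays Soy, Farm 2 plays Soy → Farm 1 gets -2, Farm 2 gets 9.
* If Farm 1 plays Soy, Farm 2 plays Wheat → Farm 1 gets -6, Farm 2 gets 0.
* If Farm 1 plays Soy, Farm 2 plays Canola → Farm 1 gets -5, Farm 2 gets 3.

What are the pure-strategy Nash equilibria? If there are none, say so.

(Corn, Soy)

(Barley, Soy): Farm 1 can switch to Corn (-3 → 3). Not NE.
(Barley, Wheat): Farm 2 can switch to Soy (-1 → 7). Not NE.
(Barley, Canola): Farm 1 can switch to Corn (-7 → -4). Not NE.
(Corn, Soy): Farm 1 gets 3, best alternative -2; Farm 2 gets 8, best alternative 2. No profitable deviation — NE.
(Corn, Wheat): Farm 1 can switch to Barley (6 → 9). Not NE.
(Corn, Canola): Farm 2 can switch to Soy (-3 → 8). Not NE.
(Soy, Soy): Farm 1 can switch to Corn (-2 → 3). Not NE.
(Soy, Wheat): Farm 1 can switch to Barley (-6 → 9). Not NE.
(Soy, Canola): Farm 1 can switch to Corn (-5 → -4). Not NE.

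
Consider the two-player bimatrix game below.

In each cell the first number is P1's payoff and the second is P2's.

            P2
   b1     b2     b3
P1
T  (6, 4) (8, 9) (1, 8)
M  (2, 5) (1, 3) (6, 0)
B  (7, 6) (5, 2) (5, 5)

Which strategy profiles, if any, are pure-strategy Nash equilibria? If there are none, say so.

Pure-strategy Nash equilibria: (T, b2); (B, b1)

P1 against b1: payoffs 6, 2, 7 → best response B.
P1 against b2: payoffs 8, 1, 5 → best response T.
P1 against b3: payoffs 1, 6, 5 → best response M.
P2 against T: payoffs 4, 9, 8 → best response b2.
P2 against M: payoffs 5, 3, 0 → best response b1.
P2 against B: payoffs 6, 2, 5 → best response b1.
Mutual best responses: (T, b2); (B, b1).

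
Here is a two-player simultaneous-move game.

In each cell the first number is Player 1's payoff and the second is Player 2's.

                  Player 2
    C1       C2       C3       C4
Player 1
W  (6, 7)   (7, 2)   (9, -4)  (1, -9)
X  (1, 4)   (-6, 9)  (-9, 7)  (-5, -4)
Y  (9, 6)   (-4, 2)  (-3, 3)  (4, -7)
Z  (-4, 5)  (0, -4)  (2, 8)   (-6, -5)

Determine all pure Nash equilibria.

Mark each player's best response to every combination of opponents' strategies; a profile where every player is best-responding is a pure Nash equilibrium.
Player 1 against C1: payoffs 6, 1, 9, -4 → best response Y.
Player 1 against C2: payoffs 7, -6, -4, 0 → best response W.
Player 1 against C3: payoffs 9, -9, -3, 2 → best response W.
Player 1 against C4: payoffs 1, -5, 4, -6 → best response Y.
Player 2 against W: payoffs 7, 2, -4, -9 → best response C1.
Player 2 against X: payoffs 4, 9, 7, -4 → best response C2.
Player 2 against Y: payoffs 6, 2, 3, -7 → best response C1.
Player 2 against Z: payoffs 5, -4, 8, -5 → best response C3.
Mutual best responses: (Y, C1).

(Y, C1)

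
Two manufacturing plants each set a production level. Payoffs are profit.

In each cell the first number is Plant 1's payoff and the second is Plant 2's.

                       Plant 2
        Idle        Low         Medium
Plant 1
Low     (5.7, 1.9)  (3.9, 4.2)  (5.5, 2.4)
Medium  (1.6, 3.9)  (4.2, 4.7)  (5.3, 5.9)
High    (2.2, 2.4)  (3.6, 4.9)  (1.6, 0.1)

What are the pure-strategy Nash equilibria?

(Low, Idle): Plant 2 can switch to Low (1.9 → 4.2). Not NE.
(Low, Low): Plant 1 can switch to Medium (3.9 → 4.2). Not NE.
(Low, Medium): Plant 2 can switch to Low (2.4 → 4.2). Not NE.
(Medium, Idle): Plant 1 can switch to Low (1.6 → 5.7). Not NE.
(Medium, Low): Plant 2 can switch to Medium (4.7 → 5.9). Not NE.
(Medium, Medium): Plant 1 can switch to Low (5.3 → 5.5). Not NE.
(The remaining 3 profiles each have a profitable deviation by the same check.)

none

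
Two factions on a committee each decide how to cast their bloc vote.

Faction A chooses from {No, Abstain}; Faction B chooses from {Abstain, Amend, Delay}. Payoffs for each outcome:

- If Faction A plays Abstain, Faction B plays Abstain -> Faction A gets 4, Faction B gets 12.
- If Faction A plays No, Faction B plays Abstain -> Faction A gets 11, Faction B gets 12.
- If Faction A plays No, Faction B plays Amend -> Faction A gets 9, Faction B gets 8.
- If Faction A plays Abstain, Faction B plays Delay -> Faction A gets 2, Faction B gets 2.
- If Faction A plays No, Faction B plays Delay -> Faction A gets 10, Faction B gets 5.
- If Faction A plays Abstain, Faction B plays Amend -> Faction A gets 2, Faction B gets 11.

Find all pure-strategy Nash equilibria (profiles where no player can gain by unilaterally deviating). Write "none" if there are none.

For each player, find the best response to each opponent profile; mutual best responses are the pure NE.
Faction A against Abstain: payoffs 11, 4 → best response No.
Faction A against Amend: payoffs 9, 2 → best response No.
Faction A against Delay: payoffs 10, 2 → best response No.
Faction B against No: payoffs 12, 8, 5 → best response Abstain.
Faction B against Abstain: payoffs 12, 11, 2 → best response Abstain.
Mutual best responses: (No, Abstain).

(No, Abstain)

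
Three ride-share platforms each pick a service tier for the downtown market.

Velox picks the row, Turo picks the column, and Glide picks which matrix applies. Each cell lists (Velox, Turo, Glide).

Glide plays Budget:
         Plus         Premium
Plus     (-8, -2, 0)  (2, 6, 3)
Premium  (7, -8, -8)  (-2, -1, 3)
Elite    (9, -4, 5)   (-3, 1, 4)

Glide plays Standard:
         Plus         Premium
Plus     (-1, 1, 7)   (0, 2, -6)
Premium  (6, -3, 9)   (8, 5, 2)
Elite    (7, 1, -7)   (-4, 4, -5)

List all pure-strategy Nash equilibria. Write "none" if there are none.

(Plus, Premium, Budget)

Mark each player's best response to every combination of opponents' strategies; a profile where every player is best-responding is a pure Nash equilibrium.
Velox against (Plus, Budget): payoffs -8, 7, 9 → best response Elite.
Velox against (Plus, Standard): payoffs -1, 6, 7 → best response Elite.
Velox against (Premium, Budget): payoffs 2, -2, -3 → best response Plus.
Velox against (Premium, Standard): payoffs 0, 8, -4 → best response Premium.
Turo against (Plus, Budget): payoffs -2, 6 → best response Premium.
Turo against (Plus, Standard): payoffs 1, 2 → best response Premium.
Turo against (Premium, Budget): payoffs -8, -1 → best response Premium.
Turo against (Premium, Standard): payoffs -3, 5 → best response Premium.
Turo against (Elite, Budget): payoffs -4, 1 → best response Premium.
Turo against (Elite, Standard): payoffs 1, 4 → best response Premium.
Glide against (Plus, Plus): payoffs 0, 7 → best response Standard.
Glide against (Plus, Premium): payoffs 3, -6 → best response Budget.
Glide against (Premium, Plus): payoffs -8, 9 → best response Standard.
Glide against (Premium, Premium): payoffs 3, 2 → best response Budget.
Glide against (Elite, Plus): payoffs 5, -7 → best response Budget.
Glide against (Elite, Premium): payoffs 4, -5 → best response Budget.
Mutual best responses: (Plus, Premium, Budget).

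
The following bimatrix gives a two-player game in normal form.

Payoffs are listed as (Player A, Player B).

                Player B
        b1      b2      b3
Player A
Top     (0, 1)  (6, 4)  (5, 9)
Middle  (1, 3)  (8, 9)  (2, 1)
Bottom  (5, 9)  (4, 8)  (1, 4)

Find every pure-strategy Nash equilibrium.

(Top, b1): Player A can switch to Middle (0 → 1). Not NE.
(Top, b2): Player A can switch to Middle (6 → 8). Not NE.
(Top, b3): Player A gets 5, best alternative 2; Player B gets 9, best alternative 4. No profitable deviation — NE.
(Middle, b1): Player A can switch to Bottom (1 → 5). Not NE.
(Middle, b2): Player A gets 8, best alternative 6; Player B gets 9, best alternative 3. No profitable deviation — NE.
(Middle, b3): Player A can switch to Top (2 → 5). Not NE.
(Bottom, b1): Player A gets 5, best alternative 1; Player B gets 9, best alternative 8. No profitable deviation — NE.
(Bottom, b2): Player A can switch to Top (4 → 6). Not NE.
(Bottom, b3): Player A can switch to Top (1 → 5). Not NE.

The pure Nash equilibria are (Top, b3) and (Middle, b2) and (Bottom, b1).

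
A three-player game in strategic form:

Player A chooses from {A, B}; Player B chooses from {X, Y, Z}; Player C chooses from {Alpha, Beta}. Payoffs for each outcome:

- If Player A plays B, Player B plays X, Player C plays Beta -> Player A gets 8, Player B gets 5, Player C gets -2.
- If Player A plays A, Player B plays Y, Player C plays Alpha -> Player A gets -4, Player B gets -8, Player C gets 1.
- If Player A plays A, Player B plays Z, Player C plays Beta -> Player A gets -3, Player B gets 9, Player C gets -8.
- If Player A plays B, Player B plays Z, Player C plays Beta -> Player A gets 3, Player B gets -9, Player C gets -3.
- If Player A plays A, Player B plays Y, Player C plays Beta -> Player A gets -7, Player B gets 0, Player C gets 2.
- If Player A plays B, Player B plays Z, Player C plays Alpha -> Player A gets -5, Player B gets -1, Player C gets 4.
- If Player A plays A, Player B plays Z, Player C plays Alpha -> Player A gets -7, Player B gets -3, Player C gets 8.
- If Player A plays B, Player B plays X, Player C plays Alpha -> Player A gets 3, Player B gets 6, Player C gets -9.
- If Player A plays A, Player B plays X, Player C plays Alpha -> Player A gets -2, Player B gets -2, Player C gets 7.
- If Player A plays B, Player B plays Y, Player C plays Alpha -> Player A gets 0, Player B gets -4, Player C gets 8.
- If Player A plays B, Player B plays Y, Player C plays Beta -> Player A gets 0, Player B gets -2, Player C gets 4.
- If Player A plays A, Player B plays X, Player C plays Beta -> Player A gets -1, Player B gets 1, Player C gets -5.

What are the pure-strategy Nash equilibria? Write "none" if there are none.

The unique pure-strategy Nash equilibrium is (B, X, Beta).

Player A against (X, Alpha): payoffs -2, 3 → best response B.
Player A against (X, Beta): payoffs -1, 8 → best response B.
Player A against (Y, Alpha): payoffs -4, 0 → best response B.
Player A against (Y, Beta): payoffs -7, 0 → best response B.
Player A against (Z, Alpha): payoffs -7, -5 → best response B.
Player A against (Z, Beta): payoffs -3, 3 → best response B.
Player B against (A, Alpha): payoffs -2, -8, -3 → best response X.
Player B against (A, Beta): payoffs 1, 0, 9 → best response Z.
Player B against (B, Alpha): payoffs 6, -4, -1 → best response X.
Player B against (B, Beta): payoffs 5, -2, -9 → best response X.
Player C against (A, X): payoffs 7, -5 → best response Alpha.
Player C against (A, Y): payoffs 1, 2 → best response Beta.
Player C against (A, Z): payoffs 8, -8 → best response Alpha.
Player C against (B, X): payoffs -9, -2 → best response Beta.
Player C against (B, Y): payoffs 8, 4 → best response Alpha.
Player C against (B, Z): payoffs 4, -3 → best response Alpha.
Mutual best responses: (B, X, Beta).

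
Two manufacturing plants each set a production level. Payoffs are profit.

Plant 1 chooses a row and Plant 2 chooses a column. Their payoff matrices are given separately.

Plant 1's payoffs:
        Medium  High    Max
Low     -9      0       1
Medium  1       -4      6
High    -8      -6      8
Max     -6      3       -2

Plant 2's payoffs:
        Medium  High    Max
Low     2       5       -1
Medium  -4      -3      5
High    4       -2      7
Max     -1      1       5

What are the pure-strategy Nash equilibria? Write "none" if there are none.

The unique pure-strategy Nash equilibrium is (High, Max).

Plant 1 against Medium: payoffs -9, 1, -8, -6 → best response Medium.
Plant 1 against High: payoffs 0, -4, -6, 3 → best response Max.
Plant 1 against Max: payoffs 1, 6, 8, -2 → best response High.
Plant 2 against Low: payoffs 2, 5, -1 → best response High.
Plant 2 against Medium: payoffs -4, -3, 5 → best response Max.
Plant 2 against High: payoffs 4, -2, 7 → best response Max.
Plant 2 against Max: payoffs -1, 1, 5 → best response Max.
Mutual best responses: (High, Max).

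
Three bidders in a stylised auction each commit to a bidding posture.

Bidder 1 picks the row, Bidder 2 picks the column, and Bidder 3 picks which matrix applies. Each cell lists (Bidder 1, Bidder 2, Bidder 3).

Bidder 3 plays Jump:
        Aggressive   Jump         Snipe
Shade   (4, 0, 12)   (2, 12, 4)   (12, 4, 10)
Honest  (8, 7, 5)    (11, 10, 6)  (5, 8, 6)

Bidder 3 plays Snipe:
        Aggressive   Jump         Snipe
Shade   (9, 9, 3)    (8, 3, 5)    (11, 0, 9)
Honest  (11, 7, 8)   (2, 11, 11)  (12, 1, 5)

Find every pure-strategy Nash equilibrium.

none

Bidder 1 against (Aggressive, Jump): payoffs 4, 8 → best response Honest.
Bidder 1 against (Aggressive, Snipe): payoffs 9, 11 → best response Honest.
Bidder 1 against (Jump, Jump): payoffs 2, 11 → best response Honest.
Bidder 1 against (Jump, Snipe): payoffs 8, 2 → best response Shade.
Bidder 1 against (Snipe, Jump): payoffs 12, 5 → best response Shade.
Bidder 1 against (Snipe, Snipe): payoffs 11, 12 → best response Honest.
Bidder 2 against (Shade, Jump): payoffs 0, 12, 4 → best response Jump.
Bidder 2 against (Shade, Snipe): payoffs 9, 3, 0 → best response Aggressive.
Bidder 2 against (Honest, Jump): payoffs 7, 10, 8 → best response Jump.
Bidder 2 against (Honest, Snipe): payoffs 7, 11, 1 → best response Jump.
Bidder 3 against (Shade, Aggressive): payoffs 12, 3 → best response Jump.
Bidder 3 against (Shade, Jump): payoffs 4, 5 → best response Snipe.
Bidder 3 against (Shade, Snipe): payoffs 10, 9 → best response Jump.
Bidder 3 against (Honest, Aggressive): payoffs 5, 8 → best response Snipe.
Bidder 3 against (Honest, Jump): payoffs 6, 11 → best response Snipe.
Bidder 3 against (Honest, Snipe): payoffs 6, 5 → best response Jump.
No profile is a mutual best response for all players.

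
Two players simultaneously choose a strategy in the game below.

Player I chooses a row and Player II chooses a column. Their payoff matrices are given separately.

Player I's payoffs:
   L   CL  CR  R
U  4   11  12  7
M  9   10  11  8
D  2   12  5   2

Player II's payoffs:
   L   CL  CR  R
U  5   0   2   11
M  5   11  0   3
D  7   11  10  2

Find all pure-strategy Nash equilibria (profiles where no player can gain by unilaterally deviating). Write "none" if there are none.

Pure NE: (D, CL)

Player I against L: payoffs 4, 9, 2 → best response M.
Player I against CL: payoffs 11, 10, 12 → best response D.
Player I against CR: payoffs 12, 11, 5 → best response U.
Player I against R: payoffs 7, 8, 2 → best response M.
Player II against U: payoffs 5, 0, 2, 11 → best response R.
Player II against M: payoffs 5, 11, 0, 3 → best response CL.
Player II against D: payoffs 7, 11, 10, 2 → best response CL.
Mutual best responses: (D, CL).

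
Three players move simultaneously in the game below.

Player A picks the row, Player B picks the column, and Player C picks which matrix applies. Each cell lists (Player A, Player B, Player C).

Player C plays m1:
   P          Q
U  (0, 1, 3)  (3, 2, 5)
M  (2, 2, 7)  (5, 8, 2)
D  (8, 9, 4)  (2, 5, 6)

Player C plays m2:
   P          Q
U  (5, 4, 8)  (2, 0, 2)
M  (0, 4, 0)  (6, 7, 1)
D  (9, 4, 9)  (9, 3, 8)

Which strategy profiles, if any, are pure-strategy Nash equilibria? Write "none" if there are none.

Player A against (P, m1): payoffs 0, 2, 8 → best response D.
Player A against (P, m2): payoffs 5, 0, 9 → best response D.
Player A against (Q, m1): payoffs 3, 5, 2 → best response M.
Player A against (Q, m2): payoffs 2, 6, 9 → best response D.
Player B against (U, m1): payoffs 1, 2 → best response Q.
Player B against (U, m2): payoffs 4, 0 → best response P.
Player B against (M, m1): payoffs 2, 8 → best response Q.
Player B against (M, m2): payoffs 4, 7 → best response Q.
Player B against (D, m1): payoffs 9, 5 → best response P.
Player B against (D, m2): payoffs 4, 3 → best response P.
Player C against (U, P): payoffs 3, 8 → best response m2.
Player C against (U, Q): payoffs 5, 2 → best response m1.
Player C against (M, P): payoffs 7, 0 → best response m1.
Player C against (M, Q): payoffs 2, 1 → best response m1.
Player C against (D, P): payoffs 4, 9 → best response m2.
Player C against (D, Q): payoffs 6, 8 → best response m2.
Mutual best responses: (M, Q, m1); (D, P, m2).

(M, Q, m1); (D, P, m2)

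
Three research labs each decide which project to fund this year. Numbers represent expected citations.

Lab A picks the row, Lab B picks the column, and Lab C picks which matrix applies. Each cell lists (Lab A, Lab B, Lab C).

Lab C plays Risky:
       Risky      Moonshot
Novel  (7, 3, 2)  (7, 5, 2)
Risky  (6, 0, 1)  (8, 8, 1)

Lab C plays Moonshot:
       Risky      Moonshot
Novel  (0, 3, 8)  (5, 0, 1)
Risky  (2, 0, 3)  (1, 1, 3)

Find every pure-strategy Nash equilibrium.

Mark each player's best response to every combination of opponents' strategies; a profile where every player is best-responding is a pure Nash equilibrium.
Lab A against (Risky, Risky): payoffs 7, 6 → best response Novel.
Lab A against (Risky, Moonshot): payoffs 0, 2 → best response Risky.
Lab A against (Moonshot, Risky): payoffs 7, 8 → best response Risky.
Lab A against (Moonshot, Moonshot): payoffs 5, 1 → best response Novel.
Lab B against (Novel, Risky): payoffs 3, 5 → best response Moonshot.
Lab B against (Novel, Moonshot): payoffs 3, 0 → best response Risky.
Lab B against (Risky, Risky): payoffs 0, 8 → best response Moonshot.
Lab B against (Risky, Moonshot): payoffs 0, 1 → best response Moonshot.
Lab C against (Novel, Risky): payoffs 2, 8 → best response Moonshot.
Lab C against (Novel, Moonshot): payoffs 2, 1 → best response Risky.
Lab C against (Risky, Risky): payoffs 1, 3 → best response Moonshot.
Lab C against (Risky, Moonshot): payoffs 1, 3 → best response Moonshot.
No profile is a mutual best response for all players.

There is no pure-strategy Nash equilibrium.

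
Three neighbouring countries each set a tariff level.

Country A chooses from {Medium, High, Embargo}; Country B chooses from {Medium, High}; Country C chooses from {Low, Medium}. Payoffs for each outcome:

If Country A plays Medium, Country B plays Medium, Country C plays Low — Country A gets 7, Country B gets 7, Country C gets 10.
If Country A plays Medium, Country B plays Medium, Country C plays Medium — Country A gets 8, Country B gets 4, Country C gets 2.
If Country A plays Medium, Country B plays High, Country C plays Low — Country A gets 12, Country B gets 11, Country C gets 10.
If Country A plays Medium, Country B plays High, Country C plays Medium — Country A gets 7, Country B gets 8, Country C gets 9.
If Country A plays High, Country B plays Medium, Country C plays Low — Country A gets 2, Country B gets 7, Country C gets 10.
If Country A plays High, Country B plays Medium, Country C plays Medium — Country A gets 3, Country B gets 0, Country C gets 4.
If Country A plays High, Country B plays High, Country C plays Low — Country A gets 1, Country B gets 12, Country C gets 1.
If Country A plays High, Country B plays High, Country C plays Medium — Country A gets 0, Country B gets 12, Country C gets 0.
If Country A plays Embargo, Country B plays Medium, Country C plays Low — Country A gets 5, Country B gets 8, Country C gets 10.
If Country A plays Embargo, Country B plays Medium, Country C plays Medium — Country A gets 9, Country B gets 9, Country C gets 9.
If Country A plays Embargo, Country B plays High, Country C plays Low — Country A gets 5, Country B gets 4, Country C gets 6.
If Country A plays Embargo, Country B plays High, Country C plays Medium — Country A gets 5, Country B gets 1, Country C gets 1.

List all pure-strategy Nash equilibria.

The unique pure-strategy Nash equilibrium is (Medium, High, Low).

For each strategy profile, look for a profitable unilateral deviation.
(Medium, Medium, Low): Country B can switch to High (7 → 11). Not NE.
(Medium, Medium, Medium): Country A can switch to Embargo (8 → 9). Not NE.
(Medium, High, Low): Country A gets 12, best alternative 5; Country B gets 11, best alternative 7; Country C gets 10, best alternative 9. No profitable deviation — NE.
(Medium, High, Medium): Country C can switch to Low (9 → 10). Not NE.
(High, Medium, Low): Country A can switch to Medium (2 → 7). Not NE.
(High, Medium, Medium): Country A can switch to Medium (3 → 8). Not NE.
(High, High, Low): Country A can switch to Medium (1 → 12). Not NE.
(High, High, Medium): Country A can switch to Medium (0 → 7). Not NE.
(Embargo, Medium, Low): Country A can switch to Medium (5 → 7). Not NE.
(Embargo, Medium, Medium): Country C can switch to Low (9 → 10). Not NE.
(Embargo, High, Low): Country A can switch to Medium (5 → 12). Not NE.
(Embargo, High, Medium): Country A can switch to Medium (5 → 7). Not NE.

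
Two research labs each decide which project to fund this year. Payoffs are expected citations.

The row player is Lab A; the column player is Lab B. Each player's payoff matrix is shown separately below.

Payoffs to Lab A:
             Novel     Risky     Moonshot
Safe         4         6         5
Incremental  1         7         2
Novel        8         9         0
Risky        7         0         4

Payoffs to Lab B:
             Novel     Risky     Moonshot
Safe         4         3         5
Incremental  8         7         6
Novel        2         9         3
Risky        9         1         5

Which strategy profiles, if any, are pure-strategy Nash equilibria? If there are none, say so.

Pure-strategy Nash equilibria: (Safe, Moonshot), (Novel, Risky)

Mark each player's best response to every combination of opponents' strategies; a profile where every player is best-responding is a pure Nash equilibrium.
Lab A against Novel: payoffs 4, 1, 8, 7 → best response Novel.
Lab A against Risky: payoffs 6, 7, 9, 0 → best response Novel.
Lab A against Moonshot: payoffs 5, 2, 0, 4 → best response Safe.
Lab B against Safe: payoffs 4, 3, 5 → best response Moonshot.
Lab B against Incremental: payoffs 8, 7, 6 → best response Novel.
Lab B against Novel: payoffs 2, 9, 3 → best response Risky.
Lab B against Risky: payoffs 9, 1, 5 → best response Novel.
Mutual best responses: (Safe, Moonshot); (Novel, Risky).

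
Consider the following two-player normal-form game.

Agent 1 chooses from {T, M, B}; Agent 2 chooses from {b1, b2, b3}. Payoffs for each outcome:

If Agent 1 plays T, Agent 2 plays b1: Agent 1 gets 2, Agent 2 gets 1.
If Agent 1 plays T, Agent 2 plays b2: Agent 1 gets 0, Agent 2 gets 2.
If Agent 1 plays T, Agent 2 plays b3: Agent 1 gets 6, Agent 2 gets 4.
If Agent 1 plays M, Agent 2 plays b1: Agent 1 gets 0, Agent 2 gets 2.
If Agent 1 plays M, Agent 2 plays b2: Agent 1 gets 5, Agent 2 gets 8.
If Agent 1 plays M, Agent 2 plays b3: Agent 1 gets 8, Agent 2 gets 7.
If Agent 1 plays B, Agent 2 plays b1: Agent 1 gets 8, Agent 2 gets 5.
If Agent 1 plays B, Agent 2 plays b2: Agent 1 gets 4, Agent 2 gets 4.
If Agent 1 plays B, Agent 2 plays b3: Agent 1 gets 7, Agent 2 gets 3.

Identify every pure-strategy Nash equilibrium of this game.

Agent 1 against b1: payoffs 2, 0, 8 → best response B.
Agent 1 against b2: payoffs 0, 5, 4 → best response M.
Agent 1 against b3: payoffs 6, 8, 7 → best response M.
Agent 2 against T: payoffs 1, 2, 4 → best response b3.
Agent 2 against M: payoffs 2, 8, 7 → best response b2.
Agent 2 against B: payoffs 5, 4, 3 → best response b1.
Mutual best responses: (M, b2); (B, b1).

(M, b2) and (B, b1)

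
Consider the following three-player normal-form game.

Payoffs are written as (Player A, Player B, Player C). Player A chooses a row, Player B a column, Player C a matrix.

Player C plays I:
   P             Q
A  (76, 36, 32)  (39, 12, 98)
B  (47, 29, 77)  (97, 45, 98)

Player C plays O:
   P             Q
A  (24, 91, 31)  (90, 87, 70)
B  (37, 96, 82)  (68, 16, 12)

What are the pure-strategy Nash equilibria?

For each player, find the best response to each opponent profile; mutual best responses are the pure NE.
Player A against (P, I): payoffs 76, 47 → best response A.
Player A against (P, O): payoffs 24, 37 → best response B.
Player A against (Q, I): payoffs 39, 97 → best response B.
Player A against (Q, O): payoffs 90, 68 → best response A.
Player B against (A, I): payoffs 36, 12 → best response P.
Player B against (A, O): payoffs 91, 87 → best response P.
Player B against (B, I): payoffs 29, 45 → best response Q.
Player B against (B, O): payoffs 96, 16 → best response P.
Player C against (A, P): payoffs 32, 31 → best response I.
Player C against (A, Q): payoffs 98, 70 → best response I.
Player C against (B, P): payoffs 77, 82 → best response O.
Player C against (B, Q): payoffs 98, 12 → best response I.
Mutual best responses: (A, P, I); (B, P, O); (B, Q, I).

The pure Nash equilibria are (A, P, I); (B, P, O); (B, Q, I).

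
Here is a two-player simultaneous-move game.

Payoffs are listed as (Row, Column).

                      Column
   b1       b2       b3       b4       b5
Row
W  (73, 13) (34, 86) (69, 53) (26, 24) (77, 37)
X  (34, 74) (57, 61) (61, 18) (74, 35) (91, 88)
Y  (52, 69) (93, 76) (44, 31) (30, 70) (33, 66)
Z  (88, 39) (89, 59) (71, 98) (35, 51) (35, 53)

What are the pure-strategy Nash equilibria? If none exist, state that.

For each strategy profile, look for a profitable unilateral deviation.
(W, b1): Row can switch to Z (73 → 88). Not NE.
(W, b2): Row can switch to X (34 → 57). Not NE.
(W, b3): Row can switch to Z (69 → 71). Not NE.
(W, b4): Row can switch to X (26 → 74). Not NE.
(W, b5): Row can switch to X (77 → 91). Not NE.
(X, b1): Row can switch to W (34 → 73). Not NE.
(X, b2): Row can switch to Y (57 → 93). Not NE.
(X, b3): Row can switch to W (61 → 69). Not NE.
(X, b5): Row gets 91, best alternative 77; Column gets 88, best alternative 74. No profitable deviation — NE.
(Y, b2): Row gets 93, best alternative 89; Column gets 76, best alternative 70. No profitable deviation — NE.
(Z, b3): Row gets 71, best alternative 69; Column gets 98, best alternative 59. No profitable deviation — NE.
(The remaining 9 profiles each have a profitable deviation by the same check.)

Pure-strategy Nash equilibria: (X, b5), (Y, b2), (Z, b3)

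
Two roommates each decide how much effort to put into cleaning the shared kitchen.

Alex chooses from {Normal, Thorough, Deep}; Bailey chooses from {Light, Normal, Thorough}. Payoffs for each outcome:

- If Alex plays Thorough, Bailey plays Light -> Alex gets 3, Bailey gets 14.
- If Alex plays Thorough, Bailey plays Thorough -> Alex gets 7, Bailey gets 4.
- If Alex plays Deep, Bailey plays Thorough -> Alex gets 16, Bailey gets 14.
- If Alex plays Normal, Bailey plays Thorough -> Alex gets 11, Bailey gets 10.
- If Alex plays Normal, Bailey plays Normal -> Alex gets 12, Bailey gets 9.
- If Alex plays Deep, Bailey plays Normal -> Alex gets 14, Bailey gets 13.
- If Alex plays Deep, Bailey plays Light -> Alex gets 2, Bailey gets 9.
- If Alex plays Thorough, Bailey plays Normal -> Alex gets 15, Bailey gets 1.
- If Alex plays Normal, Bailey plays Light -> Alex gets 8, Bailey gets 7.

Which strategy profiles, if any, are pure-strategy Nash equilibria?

Alex against Light: payoffs 8, 3, 2 → best response Normal.
Alex against Normal: payoffs 12, 15, 14 → best response Thorough.
Alex against Thorough: payoffs 11, 7, 16 → best response Deep.
Bailey against Normal: payoffs 7, 9, 10 → best response Thorough.
Bailey against Thorough: payoffs 14, 1, 4 → best response Light.
Bailey against Deep: payoffs 9, 13, 14 → best response Thorough.
Mutual best responses: (Deep, Thorough).

(Deep, Thorough)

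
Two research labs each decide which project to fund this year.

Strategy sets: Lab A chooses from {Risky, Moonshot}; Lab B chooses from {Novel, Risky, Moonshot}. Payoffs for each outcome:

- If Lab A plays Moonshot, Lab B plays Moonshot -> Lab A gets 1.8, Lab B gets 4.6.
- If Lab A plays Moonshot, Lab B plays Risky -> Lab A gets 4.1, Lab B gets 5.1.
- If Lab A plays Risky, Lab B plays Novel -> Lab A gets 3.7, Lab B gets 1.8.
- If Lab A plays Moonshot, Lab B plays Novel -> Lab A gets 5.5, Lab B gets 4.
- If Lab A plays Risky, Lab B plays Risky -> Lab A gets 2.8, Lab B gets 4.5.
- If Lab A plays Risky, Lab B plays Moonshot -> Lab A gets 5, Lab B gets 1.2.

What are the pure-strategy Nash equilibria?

The unique pure-strategy Nash equilibrium is (Moonshot, Risky).

(Risky, Novel): Lab A can switch to Moonshot (3.7 → 5.5). Not NE.
(Risky, Risky): Lab A can switch to Moonshot (2.8 → 4.1). Not NE.
(Risky, Moonshot): Lab B can switch to Novel (1.2 → 1.8). Not NE.
(Moonshot, Novel): Lab B can switch to Risky (4 → 5.1). Not NE.
(Moonshot, Risky): Lab A gets 4.1, best alternative 2.8; Lab B gets 5.1, best alternative 4.6. No profitable deviation — NE.
(Moonshot, Moonshot): Lab A can switch to Risky (1.8 → 5). Not NE.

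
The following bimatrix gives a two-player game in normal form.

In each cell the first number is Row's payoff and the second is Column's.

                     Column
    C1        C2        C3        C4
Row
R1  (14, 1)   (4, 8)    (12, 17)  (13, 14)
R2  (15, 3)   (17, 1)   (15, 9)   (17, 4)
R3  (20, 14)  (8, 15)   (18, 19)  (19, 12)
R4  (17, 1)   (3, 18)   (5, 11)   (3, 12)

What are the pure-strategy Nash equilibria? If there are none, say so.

The unique pure-strategy Nash equilibrium is (R3, C3).

Row against C1: payoffs 14, 15, 20, 17 → best response R3.
Row against C2: payoffs 4, 17, 8, 3 → best response R2.
Row against C3: payoffs 12, 15, 18, 5 → best response R3.
Row against C4: payoffs 13, 17, 19, 3 → best response R3.
Column against R1: payoffs 1, 8, 17, 14 → best response C3.
Column against R2: payoffs 3, 1, 9, 4 → best response C3.
Column against R3: payoffs 14, 15, 19, 12 → best response C3.
Column against R4: payoffs 1, 18, 11, 12 → best response C2.
Mutual best responses: (R3, C3).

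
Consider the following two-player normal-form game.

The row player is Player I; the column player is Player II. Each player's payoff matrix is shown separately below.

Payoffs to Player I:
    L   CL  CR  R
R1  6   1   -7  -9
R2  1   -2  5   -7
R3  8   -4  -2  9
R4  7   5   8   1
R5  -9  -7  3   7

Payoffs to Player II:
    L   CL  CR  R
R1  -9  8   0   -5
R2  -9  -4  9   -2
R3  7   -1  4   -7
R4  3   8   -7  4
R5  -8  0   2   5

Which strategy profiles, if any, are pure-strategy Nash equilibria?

For each strategy profile, look for a profitable unilateral deviation.
(R1, L): Player I can switch to R3 (6 → 8). Not NE.
(R1, CL): Player I can switch to R4 (1 → 5). Not NE.
(R1, CR): Player I can switch to R2 (-7 → 5). Not NE.
(R1, R): Player I can switch to R2 (-9 → -7). Not NE.
(R2, L): Player I can switch to R1 (1 → 6). Not NE.
(R2, CL): Player I can switch to R1 (-2 → 1). Not NE.
(R2, CR): Player I can switch to R4 (5 → 8). Not NE.
(R2, R): Player I can switch to R3 (-7 → 9). Not NE.
(R3, L): Player I gets 8, best alternative 7; Player II gets 7, best alternative 4. No profitable deviation — NE.
(R3, CL): Player I can switch to R1 (-4 → 1). Not NE.
(R3, CR): Player I can switch to R2 (-2 → 5). Not NE.
(R4, CL): Player I gets 5, best alternative 1; Player II gets 8, best alternative 4. No profitable deviation — NE.
(The remaining 8 profiles each have a profitable deviation by the same check.)

The pure Nash equilibria are (R3, L) and (R4, CL).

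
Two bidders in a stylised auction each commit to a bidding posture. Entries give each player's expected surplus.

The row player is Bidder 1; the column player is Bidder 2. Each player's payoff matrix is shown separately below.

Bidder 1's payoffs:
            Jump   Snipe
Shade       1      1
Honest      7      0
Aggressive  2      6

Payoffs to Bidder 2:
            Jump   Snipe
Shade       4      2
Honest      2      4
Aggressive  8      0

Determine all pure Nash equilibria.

none

Check each profile: it is a Nash equilibrium iff no player can strictly gain by switching unilaterally.
(Shade, Jump): Bidder 1 can switch to Honest (1 → 7). Not NE.
(Shade, Snipe): Bidder 1 can switch to Aggressive (1 → 6). Not NE.
(Honest, Jump): Bidder 2 can switch to Snipe (2 → 4). Not NE.
(Honest, Snipe): Bidder 1 can switch to Shade (0 → 1). Not NE.
(Aggressive, Jump): Bidder 1 can switch to Honest (2 → 7). Not NE.
(Aggressive, Snipe): Bidder 2 can switch to Jump (0 → 8). Not NE.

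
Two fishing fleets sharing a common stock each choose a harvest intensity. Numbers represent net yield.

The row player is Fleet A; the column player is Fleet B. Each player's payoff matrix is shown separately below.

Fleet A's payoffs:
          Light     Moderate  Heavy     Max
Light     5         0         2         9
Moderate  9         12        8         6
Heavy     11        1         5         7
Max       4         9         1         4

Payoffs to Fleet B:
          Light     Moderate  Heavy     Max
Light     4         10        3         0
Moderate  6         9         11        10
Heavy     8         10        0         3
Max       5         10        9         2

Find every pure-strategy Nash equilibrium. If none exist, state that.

For each player, find the best response to each opponent profile; mutual best responses are the pure NE.
Fleet A against Light: payoffs 5, 9, 11, 4 → best response Heavy.
Fleet A against Moderate: payoffs 0, 12, 1, 9 → best response Moderate.
Fleet A against Heavy: payoffs 2, 8, 5, 1 → best response Moderate.
Fleet A against Max: payoffs 9, 6, 7, 4 → best response Light.
Fleet B against Light: payoffs 4, 10, 3, 0 → best response Moderate.
Fleet B against Moderate: payoffs 6, 9, 11, 10 → best response Heavy.
Fleet B against Heavy: payoffs 8, 10, 0, 3 → best response Moderate.
Fleet B against Max: payoffs 5, 10, 9, 2 → best response Moderate.
Mutual best responses: (Moderate, Heavy).

(Moderate, Heavy)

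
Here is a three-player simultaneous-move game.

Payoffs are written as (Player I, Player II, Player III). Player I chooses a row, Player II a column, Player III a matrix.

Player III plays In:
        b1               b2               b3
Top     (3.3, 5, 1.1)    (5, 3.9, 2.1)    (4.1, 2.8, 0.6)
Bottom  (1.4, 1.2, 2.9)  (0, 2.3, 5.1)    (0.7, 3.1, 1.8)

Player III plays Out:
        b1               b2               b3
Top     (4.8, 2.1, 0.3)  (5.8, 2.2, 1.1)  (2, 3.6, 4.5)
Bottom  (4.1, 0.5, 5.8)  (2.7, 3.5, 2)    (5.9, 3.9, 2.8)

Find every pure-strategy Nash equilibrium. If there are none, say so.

For each strategy profile, look for a profitable unilateral deviation.
(Top, b1, In): Player I gets 3.3, best alternative 1.4; Player II gets 5, best alternative 3.9; Player III gets 1.1, best alternative 0.3. No profitable deviation — NE.
(Top, b1, Out): Player II can switch to b2 (2.1 → 2.2). Not NE.
(Top, b2, In): Player II can switch to b1 (3.9 → 5). Not NE.
(Top, b2, Out): Player II can switch to b3 (2.2 → 3.6). Not NE.
(Top, b3, In): Player II can switch to b1 (2.8 → 5). Not NE.
(Top, b3, Out): Player I can switch to Bottom (2 → 5.9). Not NE.
(Bottom, b1, In): Player I can switch to Top (1.4 → 3.3). Not NE.
(Bottom, b1, Out): Player I can switch to Top (4.1 → 4.8). Not NE.
(Bottom, b2, In): Player I can switch to Top (0 → 5). Not NE.
(Bottom, b2, Out): Player I can switch to Top (2.7 → 5.8). Not NE.
(Bottom, b3, In): Player I can switch to Top (0.7 → 4.1). Not NE.
(Bottom, b3, Out): Player I gets 5.9, best alternative 2; Player II gets 3.9, best alternative 3.5; Player III gets 2.8, best alternative 1.8. No profitable deviation — NE.

Pure-strategy Nash equilibria: (Top, b1, In), (Bottom, b3, Out)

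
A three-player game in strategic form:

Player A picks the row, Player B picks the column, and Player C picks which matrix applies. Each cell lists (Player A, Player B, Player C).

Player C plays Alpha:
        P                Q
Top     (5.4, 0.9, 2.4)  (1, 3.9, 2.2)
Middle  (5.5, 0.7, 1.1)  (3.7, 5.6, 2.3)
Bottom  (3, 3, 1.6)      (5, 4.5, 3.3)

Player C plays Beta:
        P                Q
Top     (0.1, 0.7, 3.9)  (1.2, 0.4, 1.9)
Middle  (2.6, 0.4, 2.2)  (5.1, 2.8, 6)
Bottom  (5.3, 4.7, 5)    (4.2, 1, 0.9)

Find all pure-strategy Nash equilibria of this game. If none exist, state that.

Player A against (P, Alpha): payoffs 5.4, 5.5, 3 → best response Middle.
Player A against (P, Beta): payoffs 0.1, 2.6, 5.3 → best response Bottom.
Player A against (Q, Alpha): payoffs 1, 3.7, 5 → best response Bottom.
Player A against (Q, Beta): payoffs 1.2, 5.1, 4.2 → best response Middle.
Player B against (Top, Alpha): payoffs 0.9, 3.9 → best response Q.
Player B against (Top, Beta): payoffs 0.7, 0.4 → best response P.
Player B against (Middle, Alpha): payoffs 0.7, 5.6 → best response Q.
Player B against (Middle, Beta): payoffs 0.4, 2.8 → best response Q.
Player B against (Bottom, Alpha): payoffs 3, 4.5 → best response Q.
Player B against (Bottom, Beta): payoffs 4.7, 1 → best response P.
Player C against (Top, P): payoffs 2.4, 3.9 → best response Beta.
Player C against (Top, Q): payoffs 2.2, 1.9 → best response Alpha.
Player C against (Middle, P): payoffs 1.1, 2.2 → best response Beta.
Player C against (Middle, Q): payoffs 2.3, 6 → best response Beta.
Player C against (Bottom, P): payoffs 1.6, 5 → best response Beta.
Player C against (Bottom, Q): payoffs 3.3, 0.9 → best response Alpha.
Mutual best responses: (Middle, Q, Beta); (Bottom, P, Beta); (Bottom, Q, Alpha).

(Middle, Q, Beta); (Bottom, P, Beta); (Bottom, Q, Alpha)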